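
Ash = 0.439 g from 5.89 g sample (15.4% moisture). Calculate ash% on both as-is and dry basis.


As-is ash% = 0.439 / 5.89 x 100 = 7.45%
Dry mass = 5.89 x (100 - 15.4) / 100 = 4.98294 g
Dry-basis ash% = 0.439 / 4.98294 x 100 = 8.81%


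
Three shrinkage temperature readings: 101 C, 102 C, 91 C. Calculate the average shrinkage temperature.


98.0 C


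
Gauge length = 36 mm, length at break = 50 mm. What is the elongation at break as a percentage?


Extension = 50 - 36 = 14 mm
Elongation = 14 / 36 x 100 = 38.9%


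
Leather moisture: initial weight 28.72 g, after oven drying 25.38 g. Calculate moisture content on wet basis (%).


11.6%

Moisture = 28.72 - 25.38 = 3.34 g
MC = 3.34 / 28.72 x 100 = 11.6%


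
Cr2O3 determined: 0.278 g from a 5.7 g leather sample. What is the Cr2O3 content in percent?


4.88%

Cr2O3% = 0.278 / 5.7 x 100
Cr2O3% = 4.88%


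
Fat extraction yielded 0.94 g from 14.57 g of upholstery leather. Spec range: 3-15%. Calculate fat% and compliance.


Fat% = 0.94 / 14.57 x 100 = 6.5%
Spec range: 3-15%
Compliant: Yes


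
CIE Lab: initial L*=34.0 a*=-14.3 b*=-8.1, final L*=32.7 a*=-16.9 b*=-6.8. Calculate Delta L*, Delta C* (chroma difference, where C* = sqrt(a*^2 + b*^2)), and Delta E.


Delta L* = -1.3
Delta C* = 1.78
Delta E = 3.18

Delta L* = 32.7 - 34.0 = -1.3
C1* = sqrt((-14.3)^2 + (-8.1)^2) = 16.435
C2* = sqrt((-16.9)^2 + (-6.8)^2) = 18.217
Delta C* = 18.217 - 16.435 = 1.78
Delta E = sqrt((-1.3)^2 + (-2.6)^2 + (1.3)^2) = 3.18


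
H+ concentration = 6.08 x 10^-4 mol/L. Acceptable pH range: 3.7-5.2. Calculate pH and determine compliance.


pH = 3.22
Compliant: No


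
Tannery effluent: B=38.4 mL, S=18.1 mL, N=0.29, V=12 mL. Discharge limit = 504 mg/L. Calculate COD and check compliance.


COD = 3924.7 mg/L
Compliant: No


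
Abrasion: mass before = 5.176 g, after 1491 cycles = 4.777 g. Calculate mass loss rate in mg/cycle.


Mass loss = 5.176 - 4.777 = 0.399 g
Rate = 0.399 / 1491 x 1000 = 0.268 mg/cycle


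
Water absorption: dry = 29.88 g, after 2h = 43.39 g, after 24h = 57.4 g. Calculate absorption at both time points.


WA (2h) = (43.39 - 29.88) / 29.88 x 100 = 45.2%
WA (24h) = (57.4 - 29.88) / 29.88 x 100 = 92.1%


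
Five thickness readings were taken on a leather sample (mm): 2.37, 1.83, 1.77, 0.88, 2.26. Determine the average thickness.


1.82 mm

Sum = 2.37 + 1.83 + 1.77 + 0.88 + 2.26 = 9.11
Average = 9.11 / 5 = 1.82 mm


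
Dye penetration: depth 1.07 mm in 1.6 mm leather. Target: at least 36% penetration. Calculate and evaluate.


Penetration = 1.07 / 1.6 x 100 = 66.9%
Target: 36%
Meets target: Yes


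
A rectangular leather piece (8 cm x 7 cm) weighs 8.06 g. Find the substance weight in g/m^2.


Area = 8 x 7 = 56 cm^2
SW = 8.06 / 56 x 10000 = 1439.3 g/m^2


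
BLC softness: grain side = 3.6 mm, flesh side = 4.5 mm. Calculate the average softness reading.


4.05 mm


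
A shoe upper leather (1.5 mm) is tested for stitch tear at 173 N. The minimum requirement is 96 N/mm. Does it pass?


STS = 115.3 N/mm
Passes: Yes


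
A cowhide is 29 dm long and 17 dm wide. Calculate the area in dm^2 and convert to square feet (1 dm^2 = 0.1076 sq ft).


Area = 29 x 17 = 493 dm^2
Conversion: 493 x 0.1076 = 53.05 sq ft


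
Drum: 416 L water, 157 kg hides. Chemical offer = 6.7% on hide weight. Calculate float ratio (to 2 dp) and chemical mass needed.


Float ratio = 416 / 157 = 2.65
Chemical = 157 x 6.7 / 100 = 10.519 kg


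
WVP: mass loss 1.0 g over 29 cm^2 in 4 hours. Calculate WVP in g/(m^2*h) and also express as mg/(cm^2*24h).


WVP = 86.21 g/(m^2*h)
Daily rate = 206.90 mg/(cm^2*24h)

WVP = 1.0 / (29 x 4) x 10000 = 86.21 g/(m^2*h)
Mass loss in mg = 1.0 x 1000 = 1000 mg
Per cm^2 per 24h in mg: 1000 x 24 / (29 x 4) = 24000 / 116 = 206.90 mg/(cm^2*24h)


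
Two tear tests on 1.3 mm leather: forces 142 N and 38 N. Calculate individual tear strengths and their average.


Tear 1 = 142 / 1.3 = 109.2 N/mm
Tear 2 = 38 / 1.3 = 29.2 N/mm
Average = (109.2 + 29.2) / 2 = 69.2 N/mm


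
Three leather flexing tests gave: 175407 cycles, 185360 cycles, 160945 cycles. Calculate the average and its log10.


Average = (175407 + 185360 + 160945) / 3 = 173904 cycles
log10(173904) = 5.24


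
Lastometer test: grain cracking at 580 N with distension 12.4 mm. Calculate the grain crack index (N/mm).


46.8 N/mm

Grain crack index = force / distension
Index = 580 / 12.4 = 46.8 N/mm


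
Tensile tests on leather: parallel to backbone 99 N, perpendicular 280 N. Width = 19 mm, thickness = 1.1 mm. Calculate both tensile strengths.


Parallel = 4.74 N/mm^2
Perpendicular = 13.40 N/mm^2

Area = 19 x 1.1 = 20.9 mm^2
TS (parallel) = 99 / 20.9 = 4.74 N/mm^2
TS (perpendicular) = 280 / 20.9 = 13.40 N/mm^2


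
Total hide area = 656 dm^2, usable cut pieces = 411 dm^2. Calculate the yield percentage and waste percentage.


Yield = 411 / 656 x 100 = 62.7%
Waste = 656 - 411 = 245 dm^2
Waste% = 100 - 62.7 = 37.3%


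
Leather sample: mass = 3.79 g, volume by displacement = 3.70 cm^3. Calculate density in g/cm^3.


1.024 g/cm^3


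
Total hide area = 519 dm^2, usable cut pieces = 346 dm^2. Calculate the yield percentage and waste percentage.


Yield = 66.7%
Waste = 33.3%

Yield = 346 / 519 x 100 = 66.7%
Waste = 519 - 346 = 173 dm^2
Waste% = 100 - 66.7 = 33.3%


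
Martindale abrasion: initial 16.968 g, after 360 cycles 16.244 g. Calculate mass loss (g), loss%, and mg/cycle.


Mass loss = 0.724 g
Loss = 4.27%
Rate = 2.011 mg/cycle

Loss = 16.968 - 16.244 = 0.724 g
Loss% = 0.724 / 16.968 x 100 = 4.27%
Rate = 0.724 / 360 x 1000 = 2.011 mg/cycle


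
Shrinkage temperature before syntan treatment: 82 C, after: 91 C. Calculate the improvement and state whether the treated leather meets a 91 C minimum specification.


Improvement = 91 - 82 = 9 C
Spec check: 91 C >= 91 C? Yes


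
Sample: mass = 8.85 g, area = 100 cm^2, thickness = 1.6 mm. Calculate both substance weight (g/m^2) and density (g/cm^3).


Substance weight = 885.0 g/m^2
Density = 0.553 g/cm^3


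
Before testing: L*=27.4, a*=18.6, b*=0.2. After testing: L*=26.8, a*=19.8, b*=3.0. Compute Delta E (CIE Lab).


dL = 26.8 - 27.4 = -0.6
da = 19.8 - 18.6 = 1.2
db = 3.0 - 0.2 = 2.8
dE = sqrt((-0.6)^2 + (1.2)^2 + (2.8)^2) = 3.10


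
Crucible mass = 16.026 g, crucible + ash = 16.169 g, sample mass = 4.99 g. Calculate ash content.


Ash mass = 16.169 - 16.026 = 0.143 g
Ash% = 0.143 / 4.99 x 100 = 2.87%


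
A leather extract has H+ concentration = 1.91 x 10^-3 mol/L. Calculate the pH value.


pH = 2.72


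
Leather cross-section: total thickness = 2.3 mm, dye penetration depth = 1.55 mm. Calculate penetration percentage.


Penetration% = 1.55 / 2.3 x 100
Penetration = 67.4%


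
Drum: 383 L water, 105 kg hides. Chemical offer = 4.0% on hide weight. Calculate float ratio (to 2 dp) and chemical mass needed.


Float ratio = 3.65
Chemical needed = 4.2 kg

Float ratio = 383 / 105 = 3.65
Chemical = 105 x 4.0 / 100 = 4.2 kg


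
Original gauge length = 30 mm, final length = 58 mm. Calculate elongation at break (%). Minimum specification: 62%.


Extension = 58 - 30 = 28 mm
Elongation = 28 / 30 x 100 = 93.3%
Minimum required: 62%
Meets specification: Yes


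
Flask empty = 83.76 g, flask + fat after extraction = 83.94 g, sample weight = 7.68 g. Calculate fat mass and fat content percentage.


Fat mass = 83.94 - 83.76 = 0.18 g
Fat% = 0.18 / 7.68 x 100 = 2.3%


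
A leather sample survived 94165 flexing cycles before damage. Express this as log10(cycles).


log10(94165) = 4.97


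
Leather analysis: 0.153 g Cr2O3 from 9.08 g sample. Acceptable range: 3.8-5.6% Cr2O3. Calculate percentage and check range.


Cr2O3 = 1.69%
Within range: No


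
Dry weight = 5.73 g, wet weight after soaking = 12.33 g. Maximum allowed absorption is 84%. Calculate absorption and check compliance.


Absorption = 115.2%
Compliant: No

WA = (12.33 - 5.73) / 5.73 x 100 = 115.2%
Maximum allowed: 84%
Compliant: No


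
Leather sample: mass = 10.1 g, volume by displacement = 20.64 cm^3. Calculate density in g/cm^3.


0.489 g/cm^3


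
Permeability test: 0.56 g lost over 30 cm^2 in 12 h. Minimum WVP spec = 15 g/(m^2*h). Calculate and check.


WVP = 15.56 g/(m^2*h)
Meets specification: Yes

WVP = 0.56 / (30 x 12) x 10000 = 15.56 g/(m^2*h)
Minimum: 15 g/(m^2*h)
Meets spec: Yes


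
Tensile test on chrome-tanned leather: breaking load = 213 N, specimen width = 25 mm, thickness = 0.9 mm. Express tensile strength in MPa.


Cross-section = 25 x 0.9 = 22.5 mm^2
TS = 213 / 22.5 = 9.47 MPa
(1 N/mm^2 = 1 MPa)


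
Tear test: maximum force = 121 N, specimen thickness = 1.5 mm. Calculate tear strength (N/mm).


Tear strength = force / thickness
Tear = 121 / 1.5 = 80.7 N/mm


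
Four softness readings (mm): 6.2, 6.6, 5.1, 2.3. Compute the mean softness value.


Sum = 6.2 + 6.6 + 5.1 + 2.3
Mean = 20.2 / 4 = 5.05 mm


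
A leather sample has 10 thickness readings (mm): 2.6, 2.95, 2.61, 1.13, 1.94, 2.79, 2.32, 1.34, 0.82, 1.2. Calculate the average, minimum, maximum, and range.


Sum = 19.70
Average = 19.70 / 10 = 1.97 mm
Minimum = 0.82 mm
Maximum = 2.95 mm
Range = 2.95 - 0.82 = 2.13 mm


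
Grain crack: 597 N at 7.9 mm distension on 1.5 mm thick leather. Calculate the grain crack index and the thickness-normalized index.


Crack index = 75.6 N/mm
Normalized index = 50.4 N/mm per mm


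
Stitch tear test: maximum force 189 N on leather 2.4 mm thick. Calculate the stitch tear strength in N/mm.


78.8 N/mm


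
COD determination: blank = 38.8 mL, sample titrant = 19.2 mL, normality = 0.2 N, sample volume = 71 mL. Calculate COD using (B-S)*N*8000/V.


441.7 mg/L

COD = (38.8 - 19.2) x 0.2 x 8000 / 71
COD = 19.6 x 0.2 x 8000 / 71
COD = 441.7 mg/L


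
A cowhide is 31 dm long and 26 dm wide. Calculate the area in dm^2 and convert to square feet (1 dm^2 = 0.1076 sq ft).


Area = 31 x 26 = 806 dm^2
Conversion: 806 x 0.1076 = 86.73 sq ft


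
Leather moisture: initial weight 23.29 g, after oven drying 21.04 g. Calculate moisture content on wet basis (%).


9.7%


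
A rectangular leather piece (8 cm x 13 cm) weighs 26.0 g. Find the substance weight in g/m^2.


2500.0 g/m^2


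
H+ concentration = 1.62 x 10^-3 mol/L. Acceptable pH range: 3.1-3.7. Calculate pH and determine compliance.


pH = -log10(1.62 x 10^-3) = 2.79
Range: 3.1 to 3.7
Compliant: No


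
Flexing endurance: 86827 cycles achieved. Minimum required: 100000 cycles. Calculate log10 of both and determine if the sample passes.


Achieved: log10 = 4.94
Required: log10 = 5.00
Passes: No


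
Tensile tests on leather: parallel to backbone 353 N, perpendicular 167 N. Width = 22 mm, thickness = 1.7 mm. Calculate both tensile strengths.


Parallel = 9.44 N/mm^2
Perpendicular = 4.47 N/mm^2


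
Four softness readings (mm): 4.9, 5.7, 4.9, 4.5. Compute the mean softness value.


Sum = 4.9 + 5.7 + 4.9 + 4.5
Mean = 20.0 / 4 = 5.00 mm


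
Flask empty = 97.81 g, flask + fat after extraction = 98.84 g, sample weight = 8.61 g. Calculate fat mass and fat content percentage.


Fat mass = 1.03 g
Fat content = 12.0%


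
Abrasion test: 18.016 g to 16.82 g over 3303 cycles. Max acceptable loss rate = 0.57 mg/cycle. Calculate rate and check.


Loss = 18.016 - 16.82 = 1.196 g
Rate = 1.196 g / 3303 cycles x 1000 = 0.362 mg/cycle
Max = 0.57 mg/cycle
Passes: Yes


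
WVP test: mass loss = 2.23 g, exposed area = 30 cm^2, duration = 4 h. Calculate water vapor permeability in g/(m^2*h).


185.83 g/(m^2*h)


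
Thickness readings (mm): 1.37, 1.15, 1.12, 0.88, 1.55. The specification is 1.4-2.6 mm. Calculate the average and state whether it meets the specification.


Average = 1.21 mm
Within specification: No


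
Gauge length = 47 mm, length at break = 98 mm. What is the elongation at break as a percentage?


108.5%

Extension = 98 - 47 = 51 mm
Elongation = 51 / 47 x 100 = 108.5%


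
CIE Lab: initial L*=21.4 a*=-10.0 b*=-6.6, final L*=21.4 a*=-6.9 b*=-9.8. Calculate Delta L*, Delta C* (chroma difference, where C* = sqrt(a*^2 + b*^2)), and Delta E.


Delta L* = 0.0
Delta C* = 0.00
Delta E = 4.46


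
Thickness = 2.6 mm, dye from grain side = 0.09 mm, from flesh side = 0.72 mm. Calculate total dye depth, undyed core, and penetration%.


Total dyed = 0.09 + 0.72 = 0.81 mm
Undyed core = 2.6 - 0.81 = 1.79 mm
Penetration = 0.81 / 2.6 x 100 = 31.2%


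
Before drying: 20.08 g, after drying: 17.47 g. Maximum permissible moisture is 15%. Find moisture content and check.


Moisture content = 13.0%
Acceptable: Yes

MC = (20.08 - 17.47) / 20.08 x 100 = 13.0%
Maximum: 15%
Acceptable: Yes


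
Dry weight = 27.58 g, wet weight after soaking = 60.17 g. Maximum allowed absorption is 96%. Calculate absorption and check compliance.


WA = (60.17 - 27.58) / 27.58 x 100 = 118.2%
Maximum allowed: 96%
Compliant: No


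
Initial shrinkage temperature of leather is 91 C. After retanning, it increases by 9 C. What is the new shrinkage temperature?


New Ts = 91 + 9 = 100 C


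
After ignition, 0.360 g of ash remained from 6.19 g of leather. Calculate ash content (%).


Ash% = 0.360 / 6.19 x 100
Ash% = 5.82%


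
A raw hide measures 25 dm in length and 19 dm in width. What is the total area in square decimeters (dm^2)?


Area = length x width
Area = 25 x 19 = 475 dm^2


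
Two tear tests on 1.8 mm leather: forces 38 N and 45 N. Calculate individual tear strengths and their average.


Tear 1 = 21.1 N/mm
Tear 2 = 25.0 N/mm
Average = 23.1 N/mm


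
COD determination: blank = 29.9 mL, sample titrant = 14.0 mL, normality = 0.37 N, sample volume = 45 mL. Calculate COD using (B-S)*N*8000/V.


1045.9 mg/L

COD = (29.9 - 14.0) x 0.37 x 8000 / 45
COD = 15.9 x 0.37 x 8000 / 45
COD = 1045.9 mg/L


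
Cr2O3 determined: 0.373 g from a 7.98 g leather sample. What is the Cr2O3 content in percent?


Cr2O3% = 0.373 / 7.98 x 100
Cr2O3% = 4.67%


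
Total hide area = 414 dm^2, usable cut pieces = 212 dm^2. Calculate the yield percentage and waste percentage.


Yield = 212 / 414 x 100 = 51.2%
Waste = 414 - 212 = 202 dm^2
Waste% = 100 - 51.2 = 48.8%


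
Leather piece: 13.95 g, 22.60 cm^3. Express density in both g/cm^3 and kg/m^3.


0.617 g/cm^3
617 kg/m^3

Density = 13.95 / 22.60 = 0.617 g/cm^3
Convert: 0.617 x 1000 = 617 kg/m^3


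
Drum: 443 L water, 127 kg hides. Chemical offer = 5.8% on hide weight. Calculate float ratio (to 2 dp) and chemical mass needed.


Float ratio = 3.49
Chemical needed = 7.366 kg

Float ratio = 443 / 127 = 3.49
Chemical = 127 x 5.8 / 100 = 7.366 kg


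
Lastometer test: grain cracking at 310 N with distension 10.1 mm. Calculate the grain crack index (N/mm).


Grain crack index = force / distension
Index = 310 / 10.1 = 30.7 N/mm


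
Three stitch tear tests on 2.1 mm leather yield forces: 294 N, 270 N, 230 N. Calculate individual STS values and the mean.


STS1 = 140.0 N/mm
STS2 = 128.6 N/mm
STS3 = 109.5 N/mm
Mean = 126.0 N/mm

STS1 = 294 / 2.1 = 140.0 N/mm
STS2 = 270 / 2.1 = 128.6 N/mm
STS3 = 230 / 2.1 = 109.5 N/mm
Mean = (140.0 + 128.6 + 109.5) / 3 = 126.0 N/mm


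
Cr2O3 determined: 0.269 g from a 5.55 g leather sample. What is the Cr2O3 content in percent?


Cr2O3% = 0.269 / 5.55 x 100
Cr2O3% = 4.85%


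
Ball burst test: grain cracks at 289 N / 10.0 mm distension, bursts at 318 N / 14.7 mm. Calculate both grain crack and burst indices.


Crack index = 289 / 10.0 = 28.9 N/mm
Burst index = 318 / 14.7 = 21.6 N/mm


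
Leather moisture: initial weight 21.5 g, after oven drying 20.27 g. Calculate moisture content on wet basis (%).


5.7%

Moisture = 21.5 - 20.27 = 1.23 g
MC = 1.23 / 21.5 x 100 = 5.7%


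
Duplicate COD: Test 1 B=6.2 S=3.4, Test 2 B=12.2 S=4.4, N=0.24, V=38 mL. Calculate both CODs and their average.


COD1 = 141.5 mg/L
COD2 = 394.1 mg/L
Average = 267.8 mg/L


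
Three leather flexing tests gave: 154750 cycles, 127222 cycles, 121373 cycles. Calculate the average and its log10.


Average = (154750 + 127222 + 121373) / 3 = 134448 cycles
log10(134448) = 5.13


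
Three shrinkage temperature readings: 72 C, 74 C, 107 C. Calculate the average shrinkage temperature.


Average = (72 + 74 + 107) / 3
Average = 253 / 3 = 84.3 C


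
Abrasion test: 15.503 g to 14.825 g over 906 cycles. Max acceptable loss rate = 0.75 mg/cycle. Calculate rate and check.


Loss = 15.503 - 14.825 = 0.678 g
Rate = 0.678 g / 906 cycles x 1000 = 0.748 mg/cycle
Max = 0.75 mg/cycle
Passes: Yes


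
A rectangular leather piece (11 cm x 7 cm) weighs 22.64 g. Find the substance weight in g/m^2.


2940.3 g/m^2

Area = 11 x 7 = 77 cm^2
SW = 22.64 / 77 x 10000 = 2940.3 g/m^2


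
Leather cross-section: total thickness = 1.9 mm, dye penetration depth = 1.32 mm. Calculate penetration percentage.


Penetration% = 1.32 / 1.9 x 100
Penetration = 69.5%


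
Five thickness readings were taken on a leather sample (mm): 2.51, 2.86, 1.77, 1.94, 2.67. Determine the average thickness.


2.35 mm


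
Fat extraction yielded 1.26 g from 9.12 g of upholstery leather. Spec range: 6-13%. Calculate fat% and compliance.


Fat content = 13.8%
Compliant: No

Fat% = 1.26 / 9.12 x 100 = 13.8%
Spec range: 6-13%
Compliant: No


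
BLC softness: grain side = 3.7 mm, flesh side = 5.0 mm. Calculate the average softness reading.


Average = (3.7 + 5.0) / 2
Average = 4.35 mm


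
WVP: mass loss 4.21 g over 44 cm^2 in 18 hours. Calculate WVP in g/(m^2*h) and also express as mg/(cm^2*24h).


WVP = 4.21 / (44 x 18) x 10000 = 53.16 g/(m^2*h)
Mass loss in mg = 4.21 x 1000 = 4210 mg
Per cm^2 per 24h in mg: 4210 x 24 / (44 x 18) = 101040 / 792 = 127.58 mg/(cm^2*24h)


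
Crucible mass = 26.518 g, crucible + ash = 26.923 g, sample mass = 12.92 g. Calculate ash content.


Ash mass = 26.923 - 26.518 = 0.405 g
Ash% = 0.405 / 12.92 x 100 = 3.13%


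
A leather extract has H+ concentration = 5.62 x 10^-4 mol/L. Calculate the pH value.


pH = -log10[H+]
pH = -log10(5.62 x 10^-4) = 3.25


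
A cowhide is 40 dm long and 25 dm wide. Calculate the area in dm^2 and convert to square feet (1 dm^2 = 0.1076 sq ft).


Area = 40 x 25 = 1000 dm^2
Conversion: 1000 x 0.1076 = 107.60 sq ft


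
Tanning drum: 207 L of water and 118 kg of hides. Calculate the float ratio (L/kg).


1.8


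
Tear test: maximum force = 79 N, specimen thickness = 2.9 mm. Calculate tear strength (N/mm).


27.2 N/mm

Tear strength = force / thickness
Tear = 79 / 2.9 = 27.2 N/mm


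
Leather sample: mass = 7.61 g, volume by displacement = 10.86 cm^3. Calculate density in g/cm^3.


0.701 g/cm^3

Density = mass / volume
Density = 7.61 / 10.86 = 0.701 g/cm^3


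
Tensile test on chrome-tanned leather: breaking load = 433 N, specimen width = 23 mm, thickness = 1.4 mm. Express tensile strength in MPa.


13.45 MPa

Cross-section = 23 x 1.4 = 32.2 mm^2
TS = 433 / 32.2 = 13.45 MPa
(1 N/mm^2 = 1 MPa)


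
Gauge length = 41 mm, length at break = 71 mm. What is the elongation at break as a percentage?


73.2%

Extension = 71 - 41 = 30 mm
Elongation = 30 / 41 x 100 = 73.2%


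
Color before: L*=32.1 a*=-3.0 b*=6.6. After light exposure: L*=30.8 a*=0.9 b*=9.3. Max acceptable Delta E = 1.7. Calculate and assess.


Delta E = 4.92
Passes: No


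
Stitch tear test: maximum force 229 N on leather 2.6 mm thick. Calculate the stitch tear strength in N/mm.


88.1 N/mm

Stitch tear strength = force / thickness
STS = 229 / 2.6 = 88.1 N/mm


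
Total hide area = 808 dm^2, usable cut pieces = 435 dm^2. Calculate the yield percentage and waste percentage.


Yield = 53.8%
Waste = 46.2%

Yield = 435 / 808 x 100 = 53.8%
Waste = 808 - 435 = 373 dm^2
Waste% = 100 - 53.8 = 46.2%


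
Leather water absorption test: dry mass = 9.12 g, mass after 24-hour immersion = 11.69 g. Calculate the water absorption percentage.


28.2%

Water absorbed = 11.69 - 9.12 = 2.57 g
WA% = 2.57 / 9.12 x 100 = 28.2%


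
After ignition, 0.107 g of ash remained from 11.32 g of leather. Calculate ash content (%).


Ash% = 0.107 / 11.32 x 100
Ash% = 0.95%


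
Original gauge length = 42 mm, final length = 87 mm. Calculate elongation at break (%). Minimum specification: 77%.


Extension = 87 - 42 = 45 mm
Elongation = 45 / 42 x 100 = 107.1%
Minimum required: 77%
Meets specification: Yes


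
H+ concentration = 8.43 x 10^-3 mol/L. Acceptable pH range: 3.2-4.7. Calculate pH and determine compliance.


pH = -log10(8.43 x 10^-3) = 2.07
Range: 3.2 to 4.7
Compliant: No


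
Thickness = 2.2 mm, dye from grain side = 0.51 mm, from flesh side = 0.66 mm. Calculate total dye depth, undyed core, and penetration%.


Total dyed = 0.51 + 0.66 = 1.17 mm
Undyed core = 2.2 - 1.17 = 1.03 mm
Penetration = 1.17 / 2.2 x 100 = 53.2%


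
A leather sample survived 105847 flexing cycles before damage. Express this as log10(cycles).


5.02

log10(105847) = 5.02


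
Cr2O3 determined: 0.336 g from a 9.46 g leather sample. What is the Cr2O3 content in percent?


3.55%


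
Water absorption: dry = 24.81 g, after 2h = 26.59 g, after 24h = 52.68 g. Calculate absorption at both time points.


2h absorption = 7.2%
24h absorption = 112.3%

WA (2h) = (26.59 - 24.81) / 24.81 x 100 = 7.2%
WA (24h) = (52.68 - 24.81) / 24.81 x 100 = 112.3%


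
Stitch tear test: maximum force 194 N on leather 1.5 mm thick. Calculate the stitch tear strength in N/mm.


129.3 N/mm


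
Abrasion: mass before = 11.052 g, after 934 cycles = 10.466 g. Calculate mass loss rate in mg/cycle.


Mass loss = 11.052 - 10.466 = 0.586 g
Rate = 0.586 / 934 x 1000 = 0.627 mg/cycle


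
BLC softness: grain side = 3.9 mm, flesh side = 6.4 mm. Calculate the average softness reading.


5.15 mm


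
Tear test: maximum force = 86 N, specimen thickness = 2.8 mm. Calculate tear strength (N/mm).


Tear strength = force / thickness
Tear = 86 / 2.8 = 30.7 N/mm


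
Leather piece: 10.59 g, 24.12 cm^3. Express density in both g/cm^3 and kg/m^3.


Density = 10.59 / 24.12 = 0.439 g/cm^3
Convert: 0.439 x 1000 = 439 kg/m^3


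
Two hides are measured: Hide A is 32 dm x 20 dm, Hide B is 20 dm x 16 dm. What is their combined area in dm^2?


960 dm^2


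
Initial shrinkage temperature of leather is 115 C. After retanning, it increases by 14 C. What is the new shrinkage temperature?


129 C

New Ts = 115 + 14 = 129 C


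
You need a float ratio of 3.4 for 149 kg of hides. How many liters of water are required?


Water = hide weight x target ratio
Water = 149 x 3.4 = 506.6 L


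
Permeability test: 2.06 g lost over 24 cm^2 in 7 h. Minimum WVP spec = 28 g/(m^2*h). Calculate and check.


WVP = 2.06 / (24 x 7) x 10000 = 122.62 g/(m^2*h)
Minimum: 28 g/(m^2*h)
Meets spec: Yes


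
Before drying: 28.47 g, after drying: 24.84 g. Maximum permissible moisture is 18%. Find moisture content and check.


Moisture content = 12.8%
Acceptable: Yes

MC = (28.47 - 24.84) / 28.47 x 100 = 12.8%
Maximum: 18%
Acceptable: Yes


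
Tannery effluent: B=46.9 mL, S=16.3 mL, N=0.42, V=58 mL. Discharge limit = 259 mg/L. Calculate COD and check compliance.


COD = (46.9 - 16.3) x 0.42 x 8000 / 58 = 1772.7 mg/L
Limit: 259 mg/L
Compliant: No


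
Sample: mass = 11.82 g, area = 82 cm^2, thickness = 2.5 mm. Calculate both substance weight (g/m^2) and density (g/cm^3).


SW = 11.82 / 82 x 10000 = 1441.5 g/m^2
Volume = 82 x 2.5 / 10 = 20.50 cm^3
Density = 11.82 / 20.50 = 0.577 g/cm^3


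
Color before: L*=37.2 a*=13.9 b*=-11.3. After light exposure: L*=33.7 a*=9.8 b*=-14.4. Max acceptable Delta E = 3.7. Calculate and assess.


Delta E = 6.22
Passes: No

dL = -3.5, da = -4.1, db = -3.1
dE = sqrt((-3.5)^2 + (-4.1)^2 + (-3.1)^2) = 6.22
Max = 3.7
Passes: No


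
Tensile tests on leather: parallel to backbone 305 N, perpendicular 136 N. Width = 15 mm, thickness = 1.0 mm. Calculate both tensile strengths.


Parallel = 20.33 N/mm^2
Perpendicular = 9.07 N/mm^2


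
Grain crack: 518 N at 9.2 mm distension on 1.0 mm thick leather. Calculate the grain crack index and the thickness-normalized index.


Crack index = 56.3 N/mm
Normalized index = 56.3 N/mm per mm

Crack index = 518 / 9.2 = 56.3 N/mm
Normalized = 56.3 / 1.0 = 56.3 N/mm per mm


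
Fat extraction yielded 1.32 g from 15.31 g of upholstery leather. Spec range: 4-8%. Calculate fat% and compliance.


Fat% = 1.32 / 15.31 x 100 = 8.6%
Spec range: 4-8%
Compliant: No


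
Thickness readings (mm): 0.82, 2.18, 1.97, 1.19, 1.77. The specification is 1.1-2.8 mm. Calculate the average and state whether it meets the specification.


Sum = 7.93
Average = 7.93 / 5 = 1.59 mm
Specification range: 1.1 to 2.8 mm
Within spec: Yes


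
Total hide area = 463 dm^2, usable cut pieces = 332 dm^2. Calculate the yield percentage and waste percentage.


Yield = 332 / 463 x 100 = 71.7%
Waste = 463 - 332 = 131 dm^2
Waste% = 100 - 71.7 = 28.3%


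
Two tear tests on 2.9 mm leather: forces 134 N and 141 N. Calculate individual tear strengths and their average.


Tear 1 = 46.2 N/mm
Tear 2 = 48.6 N/mm
Average = 47.4 N/mm


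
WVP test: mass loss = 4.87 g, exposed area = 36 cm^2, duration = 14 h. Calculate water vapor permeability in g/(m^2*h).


WVP = mass_loss / (area x time) x 10000
WVP = 4.87 / (36 x 14) x 10000
WVP = 4.87 / 504 x 10000 = 96.63 g/(m^2*h)


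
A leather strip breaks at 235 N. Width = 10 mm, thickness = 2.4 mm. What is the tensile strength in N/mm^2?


Cross-sectional area = 10 x 2.4 = 24.0 mm^2
Tensile strength = 235 / 24.0 = 9.79 N/mm^2


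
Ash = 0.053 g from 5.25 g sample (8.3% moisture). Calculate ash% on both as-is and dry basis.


As-is ash% = 0.053 / 5.25 x 100 = 1.01%
Dry mass = 5.25 x (100 - 8.3) / 100 = 4.81425 g
Dry-basis ash% = 0.053 / 4.81425 x 100 = 1.10%


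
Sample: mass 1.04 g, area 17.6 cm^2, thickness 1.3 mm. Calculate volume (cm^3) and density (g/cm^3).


Volume = 2.288 cm^3
Density = 0.455 g/cm^3

Thickness in cm = 1.3 / 10 = 0.13 cm
Volume = 17.6 x 0.13 = 2.288 cm^3
Density = 1.04 / 2.288 = 0.455 g/cm^3


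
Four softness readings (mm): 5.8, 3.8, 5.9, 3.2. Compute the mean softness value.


Sum = 5.8 + 3.8 + 5.9 + 3.2
Mean = 18.7 / 4 = 4.68 mm


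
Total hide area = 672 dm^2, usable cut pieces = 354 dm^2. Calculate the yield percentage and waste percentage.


Yield = 354 / 672 x 100 = 52.7%
Waste = 672 - 354 = 318 dm^2
Waste% = 100 - 52.7 = 47.3%


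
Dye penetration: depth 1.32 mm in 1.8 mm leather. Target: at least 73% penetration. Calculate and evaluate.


Penetration = 73.3%
Meets target: Yes


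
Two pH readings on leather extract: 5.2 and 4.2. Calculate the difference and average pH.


Difference = 1.0
Average pH = 4.70

Difference = |5.2 - 4.2| = 1.0
Average = (5.2 + 4.2) / 2 = 4.70


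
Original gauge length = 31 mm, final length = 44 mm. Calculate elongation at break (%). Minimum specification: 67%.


Elongation = 41.9%
Meets spec: No

Extension = 44 - 31 = 13 mm
Elongation = 13 / 31 x 100 = 41.9%
Minimum required: 67%
Meets specification: No


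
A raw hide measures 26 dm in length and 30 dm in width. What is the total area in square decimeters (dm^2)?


780 dm^2

Area = length x width
Area = 26 x 30 = 780 dm^2


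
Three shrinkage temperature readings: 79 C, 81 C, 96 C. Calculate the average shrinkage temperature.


Average = (79 + 81 + 96) / 3
Average = 256 / 3 = 85.3 C


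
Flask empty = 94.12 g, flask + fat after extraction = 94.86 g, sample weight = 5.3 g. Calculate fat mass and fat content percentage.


Fat mass = 94.86 - 94.12 = 0.74 g
Fat% = 0.74 / 5.3 x 100 = 14.0%


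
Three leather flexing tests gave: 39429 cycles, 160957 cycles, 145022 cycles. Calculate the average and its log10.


Average = (39429 + 160957 + 145022) / 3 = 115136 cycles
log10(115136) = 5.06


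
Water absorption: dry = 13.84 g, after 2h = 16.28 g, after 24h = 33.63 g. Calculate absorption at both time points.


WA (2h) = (16.28 - 13.84) / 13.84 x 100 = 17.6%
WA (24h) = (33.63 - 13.84) / 13.84 x 100 = 143.0%


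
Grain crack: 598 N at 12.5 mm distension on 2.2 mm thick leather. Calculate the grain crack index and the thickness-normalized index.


Crack index = 47.8 N/mm
Normalized index = 21.7 N/mm per mm

Crack index = 598 / 12.5 = 47.8 N/mm
Normalized = 47.8 / 2.2 = 21.7 N/mm per mm


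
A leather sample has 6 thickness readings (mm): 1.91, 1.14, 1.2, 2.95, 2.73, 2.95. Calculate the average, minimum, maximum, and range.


Average = 2.15 mm
Min = 1.14 mm
Max = 2.95 mm
Range = 1.81 mm

Sum = 12.88
Average = 12.88 / 6 = 2.15 mm
Minimum = 1.14 mm
Maximum = 2.95 mm
Range = 2.95 - 1.14 = 1.81 mm


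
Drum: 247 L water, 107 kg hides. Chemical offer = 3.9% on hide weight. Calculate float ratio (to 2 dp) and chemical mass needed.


Float ratio = 247 / 107 = 2.31
Chemical = 107 x 3.9 / 100 = 4.173 kg


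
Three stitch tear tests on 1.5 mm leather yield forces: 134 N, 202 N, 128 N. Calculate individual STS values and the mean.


STS1 = 134 / 1.5 = 89.3 N/mm
STS2 = 202 / 1.5 = 134.7 N/mm
STS3 = 128 / 1.5 = 85.3 N/mm
Mean = (89.3 + 134.7 + 85.3) / 3 = 103.1 N/mm


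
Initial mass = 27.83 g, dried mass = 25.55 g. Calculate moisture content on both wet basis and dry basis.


Moisture lost = 27.83 - 25.55 = 2.28 g
Wet basis MC = 2.28 / 27.83 x 100 = 8.2%
Dry basis MC = 2.28 / 25.55 x 100 = 8.9%


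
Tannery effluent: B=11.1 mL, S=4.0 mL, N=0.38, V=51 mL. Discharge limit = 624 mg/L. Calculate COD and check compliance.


COD = (11.1 - 4.0) x 0.38 x 8000 / 51 = 423.2 mg/L
Limit: 624 mg/L
Compliant: Yes


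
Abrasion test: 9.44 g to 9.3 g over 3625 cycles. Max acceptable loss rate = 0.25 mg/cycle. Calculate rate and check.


Rate = 0.039 mg/cycle
Passes: Yes

Loss = 9.44 - 9.3 = 0.140 g
Rate = 0.140 g / 3625 cycles x 1000 = 0.039 mg/cycle
Max = 0.25 mg/cycle
Passes: Yes


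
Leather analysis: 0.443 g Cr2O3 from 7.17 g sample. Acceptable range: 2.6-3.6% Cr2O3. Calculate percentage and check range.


Cr2O3% = 0.443 / 7.17 x 100 = 6.18%
Acceptable range: 2.6 to 3.6%
Within range: No


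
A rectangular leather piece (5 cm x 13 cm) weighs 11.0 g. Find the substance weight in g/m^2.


Area = 5 x 13 = 65 cm^2
SW = 11.0 / 65 x 10000 = 1692.3 g/m^2


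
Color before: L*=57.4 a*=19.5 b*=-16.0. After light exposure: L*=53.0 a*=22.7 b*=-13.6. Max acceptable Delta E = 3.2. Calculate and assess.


Delta E = 5.95
Passes: No


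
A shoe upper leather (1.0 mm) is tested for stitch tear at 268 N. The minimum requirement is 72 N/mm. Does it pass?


STS = 268 / 1.0 = 268.0 N/mm
Minimum required: 72 N/mm
Passes: Yes


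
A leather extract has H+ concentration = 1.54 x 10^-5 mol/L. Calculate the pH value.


pH = -log10[H+]
pH = -log10(1.54 x 10^-5) = 4.81


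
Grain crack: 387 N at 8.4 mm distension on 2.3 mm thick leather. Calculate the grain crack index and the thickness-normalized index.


Crack index = 387 / 8.4 = 46.1 N/mm
Normalized = 46.1 / 2.3 = 20.0 N/mm per mm


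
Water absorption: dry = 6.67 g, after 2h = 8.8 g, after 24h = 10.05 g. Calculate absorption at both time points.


WA (2h) = (8.8 - 6.67) / 6.67 x 100 = 31.9%
WA (24h) = (10.05 - 6.67) / 6.67 x 100 = 50.7%


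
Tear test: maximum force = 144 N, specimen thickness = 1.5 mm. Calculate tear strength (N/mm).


Tear strength = force / thickness
Tear = 144 / 1.5 = 96.0 N/mm


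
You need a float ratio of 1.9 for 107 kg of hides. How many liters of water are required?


Water = hide weight x target ratio
Water = 107 x 1.9 = 203.3 L


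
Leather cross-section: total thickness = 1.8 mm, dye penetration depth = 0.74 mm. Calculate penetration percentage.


Penetration% = 0.74 / 1.8 x 100
Penetration = 41.1%


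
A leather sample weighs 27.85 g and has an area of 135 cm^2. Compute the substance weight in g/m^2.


Substance weight = mass / area x 10000
SW = 27.85 / 135 x 10000
SW = 2063.0 g/m^2


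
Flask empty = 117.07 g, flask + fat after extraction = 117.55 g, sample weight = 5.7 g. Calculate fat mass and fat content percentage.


Fat mass = 0.48 g
Fat content = 8.4%


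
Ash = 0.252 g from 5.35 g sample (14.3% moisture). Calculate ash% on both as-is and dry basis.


As-is ash% = 0.252 / 5.35 x 100 = 4.71%
Dry mass = 5.35 x (100 - 14.3) / 100 = 4.58495 g
Dry-basis ash% = 0.252 / 4.58495 x 100 = 5.50%


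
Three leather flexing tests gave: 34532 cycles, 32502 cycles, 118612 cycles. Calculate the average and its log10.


Average = 61882 cycles
log10 = 4.79

Average = (34532 + 32502 + 118612) / 3 = 61882 cycles
log10(61882) = 4.79


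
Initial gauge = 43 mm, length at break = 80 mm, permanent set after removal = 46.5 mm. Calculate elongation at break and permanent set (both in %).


Elongation at break = (80 - 43) / 43 x 100 = 86.0%
Permanent set = (46.5 - 43) / 43 x 100 = 8.1%


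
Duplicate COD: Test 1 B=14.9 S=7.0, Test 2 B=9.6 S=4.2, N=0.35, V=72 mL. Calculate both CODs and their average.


COD1 = (14.9 - 7.0) x 0.35 x 8000 / 72 = 307.2 mg/L
COD2 = (9.6 - 4.2) x 0.35 x 8000 / 72 = 210.0 mg/L
Average = (307.2 + 210.0) / 2 = 258.6 mg/L


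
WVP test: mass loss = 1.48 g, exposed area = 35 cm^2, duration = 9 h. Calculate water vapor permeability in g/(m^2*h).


46.98 g/(m^2*h)

WVP = mass_loss / (area x time) x 10000
WVP = 1.48 / (35 x 9) x 10000
WVP = 1.48 / 315 x 10000 = 46.98 g/(m^2*h)


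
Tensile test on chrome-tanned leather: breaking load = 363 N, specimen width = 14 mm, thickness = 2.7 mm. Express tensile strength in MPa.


Cross-section = 14 x 2.7 = 37.8 mm^2
TS = 363 / 37.8 = 9.60 MPa
(1 N/mm^2 = 1 MPa)


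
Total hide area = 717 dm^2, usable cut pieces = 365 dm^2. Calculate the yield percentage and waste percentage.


Yield = 50.9%
Waste = 49.1%

Yield = 365 / 717 x 100 = 50.9%
Waste = 717 - 365 = 352 dm^2
Waste% = 100 - 50.9 = 49.1%


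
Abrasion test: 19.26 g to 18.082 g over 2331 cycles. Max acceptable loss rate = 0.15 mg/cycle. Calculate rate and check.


Loss = 19.26 - 18.082 = 1.178 g
Rate = 1.178 g / 2331 cycles x 1000 = 0.505 mg/cycle
Max = 0.15 mg/cycle
Passes: No


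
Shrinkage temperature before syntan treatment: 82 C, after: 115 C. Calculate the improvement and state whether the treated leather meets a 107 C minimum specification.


Improvement = 115 - 82 = 33 C
Spec check: 115 C >= 107 C? Yes


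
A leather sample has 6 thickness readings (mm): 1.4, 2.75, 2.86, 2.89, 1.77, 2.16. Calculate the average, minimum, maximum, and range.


Average = 2.31 mm
Min = 1.4 mm
Max = 2.89 mm
Range = 1.49 mm

Sum = 13.83
Average = 13.83 / 6 = 2.31 mm
Minimum = 1.4 mm
Maximum = 2.89 mm
Range = 2.89 - 1.4 = 1.49 mm


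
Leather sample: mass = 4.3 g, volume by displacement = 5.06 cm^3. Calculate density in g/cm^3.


Density = mass / volume
Density = 4.3 / 5.06 = 0.850 g/cm^3


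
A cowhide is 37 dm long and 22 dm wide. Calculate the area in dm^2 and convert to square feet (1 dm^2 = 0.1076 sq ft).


814 dm^2
87.59 sq ft

Area = 37 x 22 = 814 dm^2
Conversion: 814 x 0.1076 = 87.59 sq ft


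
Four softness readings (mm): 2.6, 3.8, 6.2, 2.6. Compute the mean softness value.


Sum = 2.6 + 3.8 + 6.2 + 2.6
Mean = 15.2 / 4 = 3.80 mm


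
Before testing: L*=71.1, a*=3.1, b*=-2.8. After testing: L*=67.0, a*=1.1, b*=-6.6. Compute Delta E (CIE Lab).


Delta E = 5.94

dL = 67.0 - 71.1 = -4.1
da = 1.1 - 3.1 = -2.0
db = -6.6 - (-2.8) = -3.8
dE = sqrt((-4.1)^2 + (-2.0)^2 + (-3.8)^2) = 5.94


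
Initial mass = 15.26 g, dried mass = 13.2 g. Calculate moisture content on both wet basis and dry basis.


Wet basis = 13.5%
Dry basis = 15.6%


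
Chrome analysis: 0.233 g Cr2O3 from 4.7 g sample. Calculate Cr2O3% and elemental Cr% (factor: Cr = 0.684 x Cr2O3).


Cr2O3% = 0.233 / 4.7 x 100 = 4.96%
Cr% = 4.96 x 0.684 = 3.39%


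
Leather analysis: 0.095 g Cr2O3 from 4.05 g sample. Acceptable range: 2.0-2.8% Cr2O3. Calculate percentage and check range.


Cr2O3 = 2.35%
Within range: Yes


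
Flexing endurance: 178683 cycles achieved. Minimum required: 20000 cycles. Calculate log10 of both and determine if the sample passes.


Achieved: log10 = 5.25
Required: log10 = 4.30
Passes: Yes

log10(178683) = 5.25
log10(20000) = 4.30
Passes: Yes


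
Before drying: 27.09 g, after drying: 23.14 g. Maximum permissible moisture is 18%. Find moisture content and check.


Moisture content = 14.6%
Acceptable: Yes


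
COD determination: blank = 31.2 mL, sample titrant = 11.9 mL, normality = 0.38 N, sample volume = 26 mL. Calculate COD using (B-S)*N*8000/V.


2256.6 mg/L

COD = (31.2 - 11.9) x 0.38 x 8000 / 26
COD = 19.3 x 0.38 x 8000 / 26
COD = 2256.6 mg/L


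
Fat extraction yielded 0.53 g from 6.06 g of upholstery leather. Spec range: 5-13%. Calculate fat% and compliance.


Fat% = 0.53 / 6.06 x 100 = 8.7%
Spec range: 5-13%
Compliant: Yes


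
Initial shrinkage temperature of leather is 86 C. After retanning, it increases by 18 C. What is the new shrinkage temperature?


New Ts = 86 + 18 = 104 C


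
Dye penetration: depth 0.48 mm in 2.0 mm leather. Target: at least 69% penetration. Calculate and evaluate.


Penetration = 0.48 / 2.0 x 100 = 24.0%
Target: 69%
Meets target: No


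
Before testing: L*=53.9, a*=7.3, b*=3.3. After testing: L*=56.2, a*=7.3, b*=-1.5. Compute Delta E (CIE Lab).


Delta E = 5.32

dL = 56.2 - 53.9 = 2.3
da = 7.3 - 7.3 = 0.0
db = -1.5 - 3.3 = -4.8
dE = sqrt((2.3)^2 + (0.0)^2 + (-4.8)^2) = 5.32


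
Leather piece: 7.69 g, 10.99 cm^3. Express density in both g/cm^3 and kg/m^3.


0.700 g/cm^3
700 kg/m^3


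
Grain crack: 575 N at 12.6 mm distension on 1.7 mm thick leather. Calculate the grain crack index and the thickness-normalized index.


Crack index = 45.6 N/mm
Normalized index = 26.8 N/mm per mm

Crack index = 575 / 12.6 = 45.6 N/mm
Normalized = 45.6 / 1.7 = 26.8 N/mm per mm


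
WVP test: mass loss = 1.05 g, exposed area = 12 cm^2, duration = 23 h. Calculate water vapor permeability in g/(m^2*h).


38.04 g/(m^2*h)

WVP = mass_loss / (area x time) x 10000
WVP = 1.05 / (12 x 23) x 10000
WVP = 1.05 / 276 x 10000 = 38.04 g/(m^2*h)


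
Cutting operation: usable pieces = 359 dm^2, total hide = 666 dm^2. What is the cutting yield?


53.9%


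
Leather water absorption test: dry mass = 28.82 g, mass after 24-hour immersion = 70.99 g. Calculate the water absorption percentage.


146.3%

Water absorbed = 70.99 - 28.82 = 42.17 g
WA% = 42.17 / 28.82 x 100 = 146.3%


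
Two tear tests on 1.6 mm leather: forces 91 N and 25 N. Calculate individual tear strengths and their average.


Tear 1 = 56.9 N/mm
Tear 2 = 15.6 N/mm
Average = 36.3 N/mm

Tear 1 = 91 / 1.6 = 56.9 N/mm
Tear 2 = 25 / 1.6 = 15.6 N/mm
Average = (56.9 + 15.6) / 2 = 36.3 N/mm


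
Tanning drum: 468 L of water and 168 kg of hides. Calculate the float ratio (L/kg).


2.8

Float ratio = water / hide weight
Ratio = 468 / 168 = 2.8


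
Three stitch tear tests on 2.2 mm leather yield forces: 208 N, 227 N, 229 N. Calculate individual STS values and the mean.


STS1 = 94.5 N/mm
STS2 = 103.2 N/mm
STS3 = 104.1 N/mm
Mean = 100.6 N/mm

STS1 = 208 / 2.2 = 94.5 N/mm
STS2 = 227 / 2.2 = 103.2 N/mm
STS3 = 229 / 2.2 = 104.1 N/mm
Mean = (94.5 + 103.2 + 104.1) / 3 = 100.6 N/mm


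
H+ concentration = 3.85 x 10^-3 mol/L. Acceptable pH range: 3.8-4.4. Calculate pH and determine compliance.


pH = -log10(3.85 x 10^-3) = 2.41
Range: 3.8 to 4.4
Compliant: No


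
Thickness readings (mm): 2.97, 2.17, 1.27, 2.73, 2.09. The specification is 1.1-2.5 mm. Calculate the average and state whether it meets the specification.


Sum = 11.23
Average = 11.23 / 5 = 2.25 mm
Specification range: 1.1 to 2.5 mm
Within spec: Yes
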